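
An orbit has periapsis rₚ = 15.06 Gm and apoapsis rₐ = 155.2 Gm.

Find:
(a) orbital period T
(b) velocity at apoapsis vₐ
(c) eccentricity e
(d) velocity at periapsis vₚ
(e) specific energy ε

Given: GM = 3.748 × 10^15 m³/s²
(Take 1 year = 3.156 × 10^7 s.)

Convert to SI: rₚ = 15.06 Gm = 1.506e+10 m; rₐ = 155.2 Gm = 1.552e+11 m.
(a) With a = (rₚ + rₐ)/2 = 8.513e+10 m, T = 2π √(a³/GM) = 2π √((8.513e+10)³/3.748e+15) s ≈ 2.549e+09 s
(b) With a = (rₚ + rₐ)/2 = 8.513e+10 m, vₐ = √(GM (2/rₐ − 1/a)) = √(3.748e+15 · (2/1.552e+11 − 1/8.513e+10)) m/s ≈ 65.36 m/s
(c) e = (rₐ − rₚ)/(rₐ + rₚ) = (1.552e+11 − 1.506e+10)/(1.552e+11 + 1.506e+10) ≈ 0.8231
(d) With a = (rₚ + rₐ)/2 = 8.513e+10 m, vₚ = √(GM (2/rₚ − 1/a)) = √(3.748e+15 · (2/1.506e+10 − 1/8.513e+10)) m/s ≈ 673.6 m/s
(e) With a = (rₚ + rₐ)/2 = 8.513e+10 m, ε = −GM/(2a) = −3.748e+15/(2 · 8.513e+10) J/kg ≈ -2.201e+04 J/kg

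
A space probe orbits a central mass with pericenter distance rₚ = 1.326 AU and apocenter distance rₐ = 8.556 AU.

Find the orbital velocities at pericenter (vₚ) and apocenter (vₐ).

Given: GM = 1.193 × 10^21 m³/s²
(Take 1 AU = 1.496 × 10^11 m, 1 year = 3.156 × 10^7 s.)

Convert to SI: rₚ = 1.326 AU = 1.9837e+11 m; rₐ = 8.556 AU = 1.27998e+12 m.
Use the vis-viva equation v² = GM(2/r − 1/a) with a = (rₚ + rₐ)/2 = (1.9837e+11 + 1.27998e+12)/2 = 7.39174e+11 m.
vₚ = √(GM · (2/rₚ − 1/a)) = √(1.193e+21 · (2/1.9837e+11 − 1/7.39174e+11)) m/s ≈ 1.02e+05 m/s = 21.53 AU/year.
vₐ = √(GM · (2/rₐ − 1/a)) = √(1.193e+21 · (2/1.27998e+12 − 1/7.39174e+11)) m/s ≈ 1.582e+04 m/s = 3.336 AU/year.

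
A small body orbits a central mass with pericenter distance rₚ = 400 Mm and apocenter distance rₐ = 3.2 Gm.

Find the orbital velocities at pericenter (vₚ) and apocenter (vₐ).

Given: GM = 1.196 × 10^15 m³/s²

Convert to SI: rₚ = 400 Mm = 4e+08 m; rₐ = 3.2 Gm = 3.2e+09 m.
Use the vis-viva equation v² = GM(2/r − 1/a) with a = (rₚ + rₐ)/2 = (4e+08 + 3.2e+09)/2 = 1.8e+09 m.
vₚ = √(GM · (2/rₚ − 1/a)) = √(1.196e+15 · (2/4e+08 − 1/1.8e+09)) m/s ≈ 2306 m/s = 2.306 km/s.
vₐ = √(GM · (2/rₐ − 1/a)) = √(1.196e+15 · (2/3.2e+09 − 1/1.8e+09)) m/s ≈ 288.2 m/s = 288.2 m/s.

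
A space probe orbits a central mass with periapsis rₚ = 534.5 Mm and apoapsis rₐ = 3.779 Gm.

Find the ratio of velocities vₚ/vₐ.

Convert to SI: rₚ = 534.5 Mm = 5.345e+08 m; rₐ = 3.779 Gm = 3.779e+09 m.
Conservation of angular momentum gives rₚvₚ = rₐvₐ, so vₚ/vₐ = rₐ/rₚ.
vₚ/vₐ = 3.779e+09 / 5.345e+08 ≈ 7.07.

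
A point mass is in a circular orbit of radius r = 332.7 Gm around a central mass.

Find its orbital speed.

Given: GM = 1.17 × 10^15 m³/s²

Convert to SI: r = 332.7 Gm = 3.327e+11 m.
For a circular orbit, gravity supplies the centripetal force, so v = √(GM / r).
v = √(1.17e+15 / 3.327e+11) m/s ≈ 59.3 m/s = 59.3 m/s.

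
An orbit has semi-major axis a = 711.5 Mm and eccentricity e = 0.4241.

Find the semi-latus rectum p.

Convert to SI: a = 711.5 Mm = 7.115e+08 m.
p = a (1 − e²).
p = 7.115e+08 · (1 − (0.4241)²) = 7.115e+08 · 0.820139 ≈ 5.835e+08 m = 583.5 Mm.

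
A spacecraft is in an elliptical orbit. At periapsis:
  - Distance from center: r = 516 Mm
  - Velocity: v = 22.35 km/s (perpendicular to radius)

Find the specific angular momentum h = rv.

Convert to SI: r = 516 Mm = 5.16e+08 m; v = 22.35 km/s = 22350 m/s.
With v perpendicular to r, h = r · v.
h = 5.16e+08 · 22350 m²/s ≈ 1.153e+13 m²/s.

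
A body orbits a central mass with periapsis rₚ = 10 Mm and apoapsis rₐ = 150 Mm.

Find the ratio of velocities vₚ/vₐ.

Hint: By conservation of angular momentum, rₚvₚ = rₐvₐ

Convert to SI: rₚ = 10 Mm = 1e+07 m; rₐ = 150 Mm = 1.5e+08 m.
Conservation of angular momentum gives rₚvₚ = rₐvₐ, so vₚ/vₐ = rₐ/rₚ.
vₚ/vₐ = 1.5e+08 / 1e+07 ≈ 15.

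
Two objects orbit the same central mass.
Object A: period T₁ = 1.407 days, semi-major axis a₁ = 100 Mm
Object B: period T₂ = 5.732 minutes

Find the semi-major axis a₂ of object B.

Convert to SI: T₁ = 1.407 days = 121565 s; a₁ = 100 Mm = 1e+08 m; T₂ = 5.732 minutes = 343.92 s.
Kepler's third law: (T₁/T₂)² = (a₁/a₂)³ ⇒ a₂ = a₁ · (T₂/T₁)^(2/3).
T₂/T₁ = 343.92 / 121565 = 0.00282911.
a₂ = 1e+08 · (0.00282911)^(2/3) m ≈ 2e+06 m = 2 Mm.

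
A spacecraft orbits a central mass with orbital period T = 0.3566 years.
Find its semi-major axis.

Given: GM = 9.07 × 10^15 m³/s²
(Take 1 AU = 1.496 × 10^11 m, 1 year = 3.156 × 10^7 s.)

Convert to SI: T = 0.3566 years = 1.12543e+07 s.
Invert Kepler's third law: a = (GM · T² / (4π²))^(1/3).
Substituting T = 1.12543e+07 s and GM = 9.07e+15 m³/s²:
a = (9.07e+15 · (1.12543e+07)² / (4π²))^(1/3) m
a ≈ 3.076e+09 m = 0.02056 AU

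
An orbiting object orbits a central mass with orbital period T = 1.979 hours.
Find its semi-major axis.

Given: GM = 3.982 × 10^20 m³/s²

Convert to SI: T = 1.979 hours = 7124.4 s.
Invert Kepler's third law: a = (GM · T² / (4π²))^(1/3).
Substituting T = 7124.4 s and GM = 3.982e+20 m³/s²:
a = (3.982e+20 · (7124.4)² / (4π²))^(1/3) m
a ≈ 8e+08 m = 800 Mm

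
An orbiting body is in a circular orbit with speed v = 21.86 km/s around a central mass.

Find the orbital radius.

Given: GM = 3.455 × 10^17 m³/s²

Convert to SI: v = 21.86 km/s = 21860 m/s.
For a circular orbit, v² = GM / r, so r = GM / v².
r = 3.455e+17 / (21860)² m ≈ 7.23e+08 m = 723 Mm.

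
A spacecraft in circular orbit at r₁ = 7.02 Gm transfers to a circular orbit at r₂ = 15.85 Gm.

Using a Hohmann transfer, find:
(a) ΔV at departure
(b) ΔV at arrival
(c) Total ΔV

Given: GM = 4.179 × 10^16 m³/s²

Convert to SI: r₁ = 7.02 Gm = 7.02e+09 m; r₂ = 15.85 Gm = 1.585e+10 m.
Transfer semi-major axis: a_t = (r₁ + r₂)/2 = (7.02e+09 + 1.585e+10)/2 = 1.1435e+10 m.
Circular speeds: v₁ = √(GM/r₁) = 2439.88 m/s, v₂ = √(GM/r₂) = 1623.76 m/s.
Transfer speeds (vis-viva v² = GM(2/r − 1/a_t)): v₁ᵗ = 2872.53 m/s, v₂ᵗ = 1272.25 m/s.
(a) ΔV₁ = |v₁ᵗ − v₁| ≈ 432.7 m/s = 432.7 m/s.
(b) ΔV₂ = |v₂ − v₂ᵗ| ≈ 351.5 m/s = 351.5 m/s.
(c) ΔV_total = ΔV₁ + ΔV₂ ≈ 784.2 m/s = 784.2 m/s.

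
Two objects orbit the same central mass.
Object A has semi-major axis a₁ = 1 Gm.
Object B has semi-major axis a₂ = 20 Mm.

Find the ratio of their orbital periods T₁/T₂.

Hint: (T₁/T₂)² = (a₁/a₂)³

Convert to SI: a₁ = 1 Gm = 1e+09 m; a₂ = 20 Mm = 2e+07 m.
From Kepler's third law, (T₁/T₂)² = (a₁/a₂)³, so T₁/T₂ = (a₁/a₂)^(3/2).
a₁/a₂ = 1e+09 / 2e+07 = 50.
T₁/T₂ = (50)^(3/2) ≈ 353.6.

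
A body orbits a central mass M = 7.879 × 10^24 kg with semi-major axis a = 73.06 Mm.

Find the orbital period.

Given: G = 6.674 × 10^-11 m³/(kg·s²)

Convert to SI: a = 73.06 Mm = 7.306e+07 m.
GM = G · M = 6.674e-11 · 7.879e+24 = 5.25844e+14 m³/s².
Kepler's third law: T = 2π √(a³ / GM).
Substituting a = 7.306e+07 m and GM = 5.25844e+14 m³/s²:
T = 2π √((7.306e+07)³ / 5.25844e+14) s
T ≈ 1.711e+05 s = 1.98 days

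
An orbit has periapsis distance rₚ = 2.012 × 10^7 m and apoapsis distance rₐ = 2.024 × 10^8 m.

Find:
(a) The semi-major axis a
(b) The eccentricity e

(a) a = (rₚ + rₐ) / 2 = (2.012e+07 + 2.024e+08) / 2 ≈ 1.113e+08 m = 1.113 × 10^8 m.
(b) e = (rₐ − rₚ) / (rₐ + rₚ) = (2.024e+08 − 2.012e+07) / (2.024e+08 + 2.012e+07) ≈ 0.8192.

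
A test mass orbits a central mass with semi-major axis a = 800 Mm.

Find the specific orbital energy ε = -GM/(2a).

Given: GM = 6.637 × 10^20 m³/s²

Convert to SI: a = 800 Mm = 8e+08 m.
ε = −GM / (2a).
ε = −6.637e+20 / (2 · 8e+08) J/kg ≈ -4.148e+11 J/kg = -414.8 GJ/kg.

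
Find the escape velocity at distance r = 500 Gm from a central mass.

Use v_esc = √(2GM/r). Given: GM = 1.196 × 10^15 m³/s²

Convert to SI: r = 500 Gm = 5e+11 m.
Escape velocity comes from setting total energy to zero: ½v² − GM/r = 0 ⇒ v_esc = √(2GM / r).
v_esc = √(2 · 1.196e+15 / 5e+11) m/s ≈ 69.17 m/s = 69.17 m/s.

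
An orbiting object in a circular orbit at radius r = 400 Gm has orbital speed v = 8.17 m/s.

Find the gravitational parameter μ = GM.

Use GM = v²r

Convert to SI: r = 400 Gm = 4e+11 m.
For a circular orbit v² = GM/r, so GM = v² · r.
GM = (8.17)² · 4e+11 m³/s² ≈ 2.67e+13 m³/s² = 2.67 × 10^13 m³/s².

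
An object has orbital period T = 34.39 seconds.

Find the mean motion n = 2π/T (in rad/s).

n = 2π / T.
n = 2π / 34.39 s ≈ 0.1827 rad/s.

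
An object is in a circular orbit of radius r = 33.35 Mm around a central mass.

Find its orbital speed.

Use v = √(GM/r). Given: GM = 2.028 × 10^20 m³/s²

Convert to SI: r = 33.35 Mm = 3.335e+07 m.
For a circular orbit, gravity supplies the centripetal force, so v = √(GM / r).
v = √(2.028e+20 / 3.335e+07) m/s ≈ 2.466e+06 m/s = 2466 km/s.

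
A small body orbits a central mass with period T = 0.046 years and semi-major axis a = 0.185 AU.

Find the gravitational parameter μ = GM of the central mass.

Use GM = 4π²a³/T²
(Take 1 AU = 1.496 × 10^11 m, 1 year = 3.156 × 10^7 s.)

Convert to SI: T = 0.046 years = 1.45176e+06 s; a = 0.185 AU = 2.7676e+10 m.
GM = 4π² · a³ / T².
GM = 4π² · (2.7676e+10)³ / (1.45176e+06)² m³/s² ≈ 3.971e+20 m³/s² = 3.971 × 10^20 m³/s².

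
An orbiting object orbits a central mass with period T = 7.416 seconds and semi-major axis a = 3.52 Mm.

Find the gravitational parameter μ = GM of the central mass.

Convert to SI: a = 3.52 Mm = 3.52e+06 m.
GM = 4π² · a³ / T².
GM = 4π² · (3.52e+06)³ / (7.416)² m³/s² ≈ 3.131e+19 m³/s² = 3.131 × 10^19 m³/s².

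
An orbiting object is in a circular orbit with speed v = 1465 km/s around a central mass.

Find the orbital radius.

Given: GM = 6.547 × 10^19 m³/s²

Convert to SI: v = 1465 km/s = 1.465e+06 m/s.
For a circular orbit, v² = GM / r, so r = GM / v².
r = 6.547e+19 / (1.465e+06)² m ≈ 3.05e+07 m = 3.05 × 10^7 m.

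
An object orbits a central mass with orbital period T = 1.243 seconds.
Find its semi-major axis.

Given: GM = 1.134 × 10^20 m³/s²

Invert Kepler's third law: a = (GM · T² / (4π²))^(1/3).
Substituting T = 1.243 s and GM = 1.134e+20 m³/s²:
a = (1.134e+20 · (1.243)² / (4π²))^(1/3) m
a ≈ 1.643e+06 m = 1.643 Mm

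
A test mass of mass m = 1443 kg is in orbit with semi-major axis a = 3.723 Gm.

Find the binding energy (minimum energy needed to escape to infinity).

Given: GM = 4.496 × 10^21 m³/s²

Convert to SI: a = 3.723 Gm = 3.723e+09 m.
Total orbital energy is E = −GMm/(2a); binding energy is E_bind = −E = GMm/(2a).
E_bind = 4.496e+21 · 1443 / (2 · 3.723e+09) J ≈ 8.713e+14 J = 871.3 TJ.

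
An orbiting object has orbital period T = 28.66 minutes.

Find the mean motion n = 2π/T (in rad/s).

Convert to SI: T = 28.66 minutes = 1719.6 s.
n = 2π / T.
n = 2π / 1719.6 s ≈ 0.003654 rad/s.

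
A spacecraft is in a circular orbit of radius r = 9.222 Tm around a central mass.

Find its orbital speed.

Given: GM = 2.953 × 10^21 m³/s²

Convert to SI: r = 9.222 Tm = 9.222e+12 m.
For a circular orbit, gravity supplies the centripetal force, so v = √(GM / r).
v = √(2.953e+21 / 9.222e+12) m/s ≈ 1.789e+04 m/s = 17.89 km/s.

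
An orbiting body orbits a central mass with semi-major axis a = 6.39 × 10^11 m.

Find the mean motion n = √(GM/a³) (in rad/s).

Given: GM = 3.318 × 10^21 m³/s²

n = √(GM / a³).
n = √(3.318e+21 / (6.39e+11)³) rad/s ≈ 1.128e-07 rad/s.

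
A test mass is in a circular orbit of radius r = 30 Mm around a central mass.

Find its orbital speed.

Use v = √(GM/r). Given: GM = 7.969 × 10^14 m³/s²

Convert to SI: r = 30 Mm = 3e+07 m.
For a circular orbit, gravity supplies the centripetal force, so v = √(GM / r).
v = √(7.969e+14 / 3e+07) m/s ≈ 5154 m/s = 5.154 km/s.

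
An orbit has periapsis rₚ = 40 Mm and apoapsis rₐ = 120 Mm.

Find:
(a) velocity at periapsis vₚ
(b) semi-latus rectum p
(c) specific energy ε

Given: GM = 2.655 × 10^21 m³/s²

Convert to SI: rₚ = 40 Mm = 4e+07 m; rₐ = 120 Mm = 1.2e+08 m.
(a) With a = (rₚ + rₐ)/2 = 8e+07 m, vₚ = √(GM (2/rₚ − 1/a)) = √(2.655e+21 · (2/4e+07 − 1/8e+07)) m/s ≈ 9.978e+06 m/s
(b) From a = (rₚ + rₐ)/2 = 8e+07 m and e = (rₐ − rₚ)/(rₐ + rₚ) = 0.5, p = a(1 − e²) = 8e+07 · (1 − (0.5)²) ≈ 6e+07 m
(c) With a = (rₚ + rₐ)/2 = 8e+07 m, ε = −GM/(2a) = −2.655e+21/(2 · 8e+07) J/kg ≈ -1.659e+13 J/kg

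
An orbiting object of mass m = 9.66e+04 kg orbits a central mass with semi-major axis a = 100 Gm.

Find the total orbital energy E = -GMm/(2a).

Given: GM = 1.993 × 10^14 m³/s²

Convert to SI: a = 100 Gm = 1e+11 m.
E = −GMm / (2a).
E = −1.993e+14 · 9.66e+04 / (2 · 1e+11) J ≈ -9.626e+07 J = -96.26 MJ.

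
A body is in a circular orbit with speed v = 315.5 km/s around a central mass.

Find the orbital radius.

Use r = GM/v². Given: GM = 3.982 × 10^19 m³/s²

Convert to SI: v = 315.5 km/s = 315500 m/s.
For a circular orbit, v² = GM / r, so r = GM / v².
r = 3.982e+19 / (315500)² m ≈ 4e+08 m = 400 Mm.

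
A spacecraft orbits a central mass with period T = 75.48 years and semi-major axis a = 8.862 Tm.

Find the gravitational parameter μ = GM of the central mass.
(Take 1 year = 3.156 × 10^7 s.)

Convert to SI: T = 75.48 years = 2.38215e+09 s; a = 8.862 Tm = 8.862e+12 m.
GM = 4π² · a³ / T².
GM = 4π² · (8.862e+12)³ / (2.38215e+09)² m³/s² ≈ 4.842e+21 m³/s² = 4.842 × 10^21 m³/s².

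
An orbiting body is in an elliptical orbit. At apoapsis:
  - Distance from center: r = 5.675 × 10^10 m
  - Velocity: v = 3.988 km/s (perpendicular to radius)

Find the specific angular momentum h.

Convert to SI: v = 3.988 km/s = 3988 m/s.
With v perpendicular to r, h = r · v.
h = 5.675e+10 · 3988 m²/s ≈ 2.263e+14 m²/s.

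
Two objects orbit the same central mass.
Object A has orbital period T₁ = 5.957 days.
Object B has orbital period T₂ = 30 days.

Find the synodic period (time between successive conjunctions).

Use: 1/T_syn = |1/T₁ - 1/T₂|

Convert to SI: T₁ = 5.957 days = 514685 s; T₂ = 30 days = 2.592e+06 s.
T_syn = |T₁ · T₂ / (T₁ − T₂)|.
T_syn = |514685 · 2.592e+06 / (514685 − 2.592e+06)| s ≈ 6.422e+05 s = 7.433 days.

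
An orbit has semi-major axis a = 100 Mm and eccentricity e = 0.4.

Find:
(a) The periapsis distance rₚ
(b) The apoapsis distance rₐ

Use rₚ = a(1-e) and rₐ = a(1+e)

Convert to SI: a = 100 Mm = 1e+08 m.
(a) rₚ = a(1 − e) = 1e+08 · (1 − 0.4) = 1e+08 · 0.6 ≈ 6e+07 m = 60 Mm.
(b) rₐ = a(1 + e) = 1e+08 · (1 + 0.4) = 1e+08 · 1.4 ≈ 1.4e+08 m = 140 Mm.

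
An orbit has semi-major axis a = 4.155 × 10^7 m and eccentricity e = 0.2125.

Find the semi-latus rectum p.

p = a (1 − e²).
p = 4.155e+07 · (1 − (0.2125)²) = 4.155e+07 · 0.954844 ≈ 3.967e+07 m = 3.967 × 10^7 m.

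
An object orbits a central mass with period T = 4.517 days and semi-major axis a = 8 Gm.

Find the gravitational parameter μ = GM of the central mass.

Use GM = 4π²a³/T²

Convert to SI: T = 4.517 days = 390269 s; a = 8 Gm = 8e+09 m.
GM = 4π² · a³ / T².
GM = 4π² · (8e+09)³ / (390269)² m³/s² ≈ 1.327e+20 m³/s² = 1.327 × 10^20 m³/s².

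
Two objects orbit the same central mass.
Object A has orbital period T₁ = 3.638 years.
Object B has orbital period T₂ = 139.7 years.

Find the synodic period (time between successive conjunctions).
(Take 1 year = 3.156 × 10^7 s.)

Convert to SI: T₁ = 3.638 years = 1.14815e+08 s; T₂ = 139.7 years = 4.40893e+09 s.
T_syn = |T₁ · T₂ / (T₁ − T₂)|.
T_syn = |1.14815e+08 · 4.40893e+09 / (1.14815e+08 − 4.40893e+09)| s ≈ 1.179e+08 s = 3.735 years.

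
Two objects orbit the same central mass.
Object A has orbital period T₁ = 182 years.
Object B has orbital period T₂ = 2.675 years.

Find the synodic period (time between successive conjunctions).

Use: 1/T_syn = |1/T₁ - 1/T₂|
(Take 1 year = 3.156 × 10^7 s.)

Convert to SI: T₁ = 182 years = 5.74392e+09 s; T₂ = 2.675 years = 8.4423e+07 s.
T_syn = |T₁ · T₂ / (T₁ − T₂)|.
T_syn = |5.74392e+09 · 8.4423e+07 / (5.74392e+09 − 8.4423e+07)| s ≈ 8.568e+07 s = 2.715 years.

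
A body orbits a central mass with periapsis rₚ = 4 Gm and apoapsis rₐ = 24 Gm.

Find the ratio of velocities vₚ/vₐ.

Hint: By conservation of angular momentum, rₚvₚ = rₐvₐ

Convert to SI: rₚ = 4 Gm = 4e+09 m; rₐ = 24 Gm = 2.4e+10 m.
Conservation of angular momentum gives rₚvₚ = rₐvₐ, so vₚ/vₐ = rₐ/rₚ.
vₚ/vₐ = 2.4e+10 / 4e+09 ≈ 6.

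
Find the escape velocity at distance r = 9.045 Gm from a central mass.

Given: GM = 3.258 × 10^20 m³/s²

Convert to SI: r = 9.045 Gm = 9.045e+09 m.
Escape velocity comes from setting total energy to zero: ½v² − GM/r = 0 ⇒ v_esc = √(2GM / r).
v_esc = √(2 · 3.258e+20 / 9.045e+09) m/s ≈ 2.684e+05 m/s = 268.4 km/s.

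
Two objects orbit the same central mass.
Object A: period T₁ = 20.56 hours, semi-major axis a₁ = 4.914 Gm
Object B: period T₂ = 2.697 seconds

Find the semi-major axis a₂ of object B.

Convert to SI: T₁ = 20.56 hours = 74016 s; a₁ = 4.914 Gm = 4.914e+09 m.
Kepler's third law: (T₁/T₂)² = (a₁/a₂)³ ⇒ a₂ = a₁ · (T₂/T₁)^(2/3).
T₂/T₁ = 2.697 / 74016 = 3.64381e-05.
a₂ = 4.914e+09 · (3.64381e-05)^(2/3) m ≈ 5.401e+06 m = 5.401 Mm.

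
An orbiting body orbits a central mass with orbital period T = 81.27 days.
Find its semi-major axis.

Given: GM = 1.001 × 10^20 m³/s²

Convert to SI: T = 81.27 days = 7.02173e+06 s.
Invert Kepler's third law: a = (GM · T² / (4π²))^(1/3).
Substituting T = 7.02173e+06 s and GM = 1.001e+20 m³/s²:
a = (1.001e+20 · (7.02173e+06)² / (4π²))^(1/3) m
a ≈ 5e+10 m = 50 Gm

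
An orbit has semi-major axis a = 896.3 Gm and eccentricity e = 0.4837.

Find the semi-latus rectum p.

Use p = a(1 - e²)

Convert to SI: a = 896.3 Gm = 8.963e+11 m.
p = a (1 − e²).
p = 8.963e+11 · (1 − (0.4837)²) = 8.963e+11 · 0.766034 ≈ 6.866e+11 m = 686.6 Gm.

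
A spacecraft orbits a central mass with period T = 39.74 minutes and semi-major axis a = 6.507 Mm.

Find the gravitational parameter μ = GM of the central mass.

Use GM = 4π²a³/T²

Convert to SI: T = 39.74 minutes = 2384.4 s; a = 6.507 Mm = 6.507e+06 m.
GM = 4π² · a³ / T².
GM = 4π² · (6.507e+06)³ / (2384.4)² m³/s² ≈ 1.913e+15 m³/s² = 1.913 × 10^15 m³/s².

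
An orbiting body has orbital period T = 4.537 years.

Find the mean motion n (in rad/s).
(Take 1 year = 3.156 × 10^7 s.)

Convert to SI: T = 4.537 years = 1.43188e+08 s.
n = 2π / T.
n = 2π / 1.43188e+08 s ≈ 4.388e-08 rad/s.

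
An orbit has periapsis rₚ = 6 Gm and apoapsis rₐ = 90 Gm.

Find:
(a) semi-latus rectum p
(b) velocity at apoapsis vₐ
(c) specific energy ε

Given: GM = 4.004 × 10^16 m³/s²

Convert to SI: rₚ = 6 Gm = 6e+09 m; rₐ = 90 Gm = 9e+10 m.
(a) From a = (rₚ + rₐ)/2 = 4.8e+10 m and e = (rₐ − rₚ)/(rₐ + rₚ) = 0.875, p = a(1 − e²) = 4.8e+10 · (1 − (0.875)²) ≈ 1.125e+10 m
(b) With a = (rₚ + rₐ)/2 = 4.8e+10 m, vₐ = √(GM (2/rₐ − 1/a)) = √(4.004e+16 · (2/9e+10 − 1/4.8e+10)) m/s ≈ 235.8 m/s
(c) With a = (rₚ + rₐ)/2 = 4.8e+10 m, ε = −GM/(2a) = −4.004e+16/(2 · 4.8e+10) J/kg ≈ -4.171e+05 J/kg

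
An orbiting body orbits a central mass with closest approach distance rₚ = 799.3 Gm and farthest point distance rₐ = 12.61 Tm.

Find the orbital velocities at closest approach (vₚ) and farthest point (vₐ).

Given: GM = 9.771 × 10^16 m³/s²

Convert to SI: rₚ = 799.3 Gm = 7.993e+11 m; rₐ = 12.61 Tm = 1.261e+13 m.
Use the vis-viva equation v² = GM(2/r − 1/a) with a = (rₚ + rₐ)/2 = (7.993e+11 + 1.261e+13)/2 = 6.70465e+12 m.
vₚ = √(GM · (2/rₚ − 1/a)) = √(9.771e+16 · (2/7.993e+11 − 1/6.70465e+12)) m/s ≈ 479.5 m/s = 479.5 m/s.
vₐ = √(GM · (2/rₐ − 1/a)) = √(9.771e+16 · (2/1.261e+13 − 1/6.70465e+12)) m/s ≈ 30.39 m/s = 30.39 m/s.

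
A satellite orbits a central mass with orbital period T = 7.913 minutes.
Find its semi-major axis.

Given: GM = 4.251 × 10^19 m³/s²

Convert to SI: T = 7.913 minutes = 474.78 s.
Invert Kepler's third law: a = (GM · T² / (4π²))^(1/3).
Substituting T = 474.78 s and GM = 4.251e+19 m³/s²:
a = (4.251e+19 · (474.78)² / (4π²))^(1/3) m
a ≈ 6.238e+07 m = 62.38 Mm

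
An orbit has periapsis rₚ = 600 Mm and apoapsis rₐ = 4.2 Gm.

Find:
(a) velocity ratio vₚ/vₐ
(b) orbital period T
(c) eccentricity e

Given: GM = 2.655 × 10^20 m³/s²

Convert to SI: rₚ = 600 Mm = 6e+08 m; rₐ = 4.2 Gm = 4.2e+09 m.
(a) Conservation of angular momentum (rₚvₚ = rₐvₐ) gives vₚ/vₐ = rₐ/rₚ = 4.2e+09/6e+08 ≈ 7
(b) With a = (rₚ + rₐ)/2 = 2.4e+09 m, T = 2π √(a³/GM) = 2π √((2.4e+09)³/2.655e+20) s ≈ 4.534e+04 s
(c) e = (rₐ − rₚ)/(rₐ + rₚ) = (4.2e+09 − 6e+08)/(4.2e+09 + 6e+08) ≈ 0.75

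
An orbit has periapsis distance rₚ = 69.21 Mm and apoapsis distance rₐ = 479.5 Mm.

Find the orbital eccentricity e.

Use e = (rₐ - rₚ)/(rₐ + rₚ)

Convert to SI: rₚ = 69.21 Mm = 6.921e+07 m; rₐ = 479.5 Mm = 4.795e+08 m.
e = (rₐ − rₚ) / (rₐ + rₚ).
e = (4.795e+08 − 6.921e+07) / (4.795e+08 + 6.921e+07) = 4.1029e+08 / 5.4871e+08 ≈ 0.7477.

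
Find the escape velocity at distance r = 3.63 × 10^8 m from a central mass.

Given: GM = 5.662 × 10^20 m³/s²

Escape velocity comes from setting total energy to zero: ½v² − GM/r = 0 ⇒ v_esc = √(2GM / r).
v_esc = √(2 · 5.662e+20 / 3.63e+08) m/s ≈ 1.766e+06 m/s = 1766 km/s.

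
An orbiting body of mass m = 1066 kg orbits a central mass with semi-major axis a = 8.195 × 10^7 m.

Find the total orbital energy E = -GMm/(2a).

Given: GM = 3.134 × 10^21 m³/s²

E = −GMm / (2a).
E = −3.134e+21 · 1066 / (2 · 8.195e+07) J ≈ -2.038e+16 J = -20.38 PJ.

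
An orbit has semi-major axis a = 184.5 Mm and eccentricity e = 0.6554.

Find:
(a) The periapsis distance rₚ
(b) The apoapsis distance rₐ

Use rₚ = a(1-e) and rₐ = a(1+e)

Convert to SI: a = 184.5 Mm = 1.845e+08 m.
(a) rₚ = a(1 − e) = 1.845e+08 · (1 − 0.6554) = 1.845e+08 · 0.3446 ≈ 6.358e+07 m = 63.58 Mm.
(b) rₐ = a(1 + e) = 1.845e+08 · (1 + 0.6554) = 1.845e+08 · 1.6554 ≈ 3.054e+08 m = 305.4 Mm.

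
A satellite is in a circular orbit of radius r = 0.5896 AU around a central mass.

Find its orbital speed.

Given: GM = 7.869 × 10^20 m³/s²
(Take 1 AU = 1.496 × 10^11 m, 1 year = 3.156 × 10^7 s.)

Convert to SI: r = 0.5896 AU = 8.82042e+10 m.
For a circular orbit, gravity supplies the centripetal force, so v = √(GM / r).
v = √(7.869e+20 / 8.82042e+10) m/s ≈ 9.445e+04 m/s = 19.93 AU/year.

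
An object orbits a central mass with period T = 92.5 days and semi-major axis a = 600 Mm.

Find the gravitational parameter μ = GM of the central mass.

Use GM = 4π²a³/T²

Convert to SI: T = 92.5 days = 7.992e+06 s; a = 600 Mm = 6e+08 m.
GM = 4π² · a³ / T².
GM = 4π² · (6e+08)³ / (7.992e+06)² m³/s² ≈ 1.335e+14 m³/s² = 1.335 × 10^14 m³/s².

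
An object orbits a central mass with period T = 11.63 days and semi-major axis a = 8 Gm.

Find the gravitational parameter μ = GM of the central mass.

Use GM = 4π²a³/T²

Convert to SI: T = 11.63 days = 1.00483e+06 s; a = 8 Gm = 8e+09 m.
GM = 4π² · a³ / T².
GM = 4π² · (8e+09)³ / (1.00483e+06)² m³/s² ≈ 2.002e+19 m³/s² = 2.002 × 10^19 m³/s².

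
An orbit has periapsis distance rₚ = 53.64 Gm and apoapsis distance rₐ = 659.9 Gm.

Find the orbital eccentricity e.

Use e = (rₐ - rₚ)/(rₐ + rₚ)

Convert to SI: rₚ = 53.64 Gm = 5.364e+10 m; rₐ = 659.9 Gm = 6.599e+11 m.
e = (rₐ − rₚ) / (rₐ + rₚ).
e = (6.599e+11 − 5.364e+10) / (6.599e+11 + 5.364e+10) = 6.0626e+11 / 7.1354e+11 ≈ 0.8497.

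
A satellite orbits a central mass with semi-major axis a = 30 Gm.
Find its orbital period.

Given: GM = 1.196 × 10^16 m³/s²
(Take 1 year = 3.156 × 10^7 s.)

Convert to SI: a = 30 Gm = 3e+10 m.
Kepler's third law: T = 2π √(a³ / GM).
Substituting a = 3e+10 m and GM = 1.196e+16 m³/s²:
T = 2π √((3e+10)³ / 1.196e+16) s
T ≈ 2.985e+08 s = 9.459 years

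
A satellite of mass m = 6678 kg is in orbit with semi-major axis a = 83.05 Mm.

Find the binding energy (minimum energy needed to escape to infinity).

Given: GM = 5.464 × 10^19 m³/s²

Convert to SI: a = 83.05 Mm = 8.305e+07 m.
Total orbital energy is E = −GMm/(2a); binding energy is E_bind = −E = GMm/(2a).
E_bind = 5.464e+19 · 6678 / (2 · 8.305e+07) J ≈ 2.197e+15 J = 2.197 PJ.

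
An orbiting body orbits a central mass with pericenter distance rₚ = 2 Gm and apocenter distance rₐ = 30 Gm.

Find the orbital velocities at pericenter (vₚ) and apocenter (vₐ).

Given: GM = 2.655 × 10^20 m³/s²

Convert to SI: rₚ = 2 Gm = 2e+09 m; rₐ = 30 Gm = 3e+10 m.
Use the vis-viva equation v² = GM(2/r − 1/a) with a = (rₚ + rₐ)/2 = (2e+09 + 3e+10)/2 = 1.6e+10 m.
vₚ = √(GM · (2/rₚ − 1/a)) = √(2.655e+20 · (2/2e+09 − 1/1.6e+10)) m/s ≈ 4.989e+05 m/s = 498.9 km/s.
vₐ = √(GM · (2/rₐ − 1/a)) = √(2.655e+20 · (2/3e+10 − 1/1.6e+10)) m/s ≈ 3.326e+04 m/s = 33.26 km/s.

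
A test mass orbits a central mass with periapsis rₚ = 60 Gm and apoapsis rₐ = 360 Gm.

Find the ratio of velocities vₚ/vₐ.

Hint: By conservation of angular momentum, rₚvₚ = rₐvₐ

Convert to SI: rₚ = 60 Gm = 6e+10 m; rₐ = 360 Gm = 3.6e+11 m.
Conservation of angular momentum gives rₚvₚ = rₐvₐ, so vₚ/vₐ = rₐ/rₚ.
vₚ/vₐ = 3.6e+11 / 6e+10 ≈ 6.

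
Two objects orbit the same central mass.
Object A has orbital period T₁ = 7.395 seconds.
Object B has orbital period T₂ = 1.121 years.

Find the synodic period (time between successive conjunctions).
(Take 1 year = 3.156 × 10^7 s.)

Convert to SI: T₂ = 1.121 years = 3.53788e+07 s.
T_syn = |T₁ · T₂ / (T₁ − T₂)|.
T_syn = |7.395 · 3.53788e+07 / (7.395 − 3.53788e+07)| s ≈ 7.395 s = 7.395 seconds.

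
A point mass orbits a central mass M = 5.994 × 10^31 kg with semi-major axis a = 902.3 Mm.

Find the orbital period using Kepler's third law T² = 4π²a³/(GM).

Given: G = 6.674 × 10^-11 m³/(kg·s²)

Convert to SI: a = 902.3 Mm = 9.023e+08 m.
GM = G · M = 6.674e-11 · 5.994e+31 = 4.0004e+21 m³/s².
Kepler's third law: T = 2π √(a³ / GM).
Substituting a = 9.023e+08 m and GM = 4.0004e+21 m³/s²:
T = 2π √((9.023e+08)³ / 4.0004e+21) s
T ≈ 2692 s = 44.87 minutes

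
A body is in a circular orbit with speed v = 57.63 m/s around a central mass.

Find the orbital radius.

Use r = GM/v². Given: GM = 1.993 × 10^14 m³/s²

For a circular orbit, v² = GM / r, so r = GM / v².
r = 1.993e+14 / (57.63)² m ≈ 6.001e+10 m = 60.01 Gm.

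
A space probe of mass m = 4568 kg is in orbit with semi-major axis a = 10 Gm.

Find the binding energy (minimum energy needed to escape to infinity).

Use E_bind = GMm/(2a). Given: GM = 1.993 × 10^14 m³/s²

Convert to SI: a = 10 Gm = 1e+10 m.
Total orbital energy is E = −GMm/(2a); binding energy is E_bind = −E = GMm/(2a).
E_bind = 1.993e+14 · 4568 / (2 · 1e+10) J ≈ 4.552e+07 J = 45.52 MJ.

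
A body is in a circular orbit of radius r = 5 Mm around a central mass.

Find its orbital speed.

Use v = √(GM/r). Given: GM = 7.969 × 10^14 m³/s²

Convert to SI: r = 5 Mm = 5e+06 m.
For a circular orbit, gravity supplies the centripetal force, so v = √(GM / r).
v = √(7.969e+14 / 5e+06) m/s ≈ 1.262e+04 m/s = 12.62 km/s.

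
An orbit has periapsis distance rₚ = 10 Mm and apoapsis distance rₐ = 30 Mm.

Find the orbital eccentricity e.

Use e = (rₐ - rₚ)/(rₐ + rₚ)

Convert to SI: rₚ = 10 Mm = 1e+07 m; rₐ = 30 Mm = 3e+07 m.
e = (rₐ − rₚ) / (rₐ + rₚ).
e = (3e+07 − 1e+07) / (3e+07 + 1e+07) = 2e+07 / 4e+07 ≈ 0.5.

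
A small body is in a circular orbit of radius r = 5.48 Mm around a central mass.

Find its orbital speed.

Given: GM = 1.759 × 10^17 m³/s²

Convert to SI: r = 5.48 Mm = 5.48e+06 m.
For a circular orbit, gravity supplies the centripetal force, so v = √(GM / r).
v = √(1.759e+17 / 5.48e+06) m/s ≈ 1.792e+05 m/s = 179.2 km/s.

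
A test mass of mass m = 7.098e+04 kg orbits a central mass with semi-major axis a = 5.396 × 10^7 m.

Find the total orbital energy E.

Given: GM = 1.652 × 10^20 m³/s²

E = −GMm / (2a).
E = −1.652e+20 · 7.098e+04 / (2 · 5.396e+07) J ≈ -1.087e+17 J = -108.7 PJ.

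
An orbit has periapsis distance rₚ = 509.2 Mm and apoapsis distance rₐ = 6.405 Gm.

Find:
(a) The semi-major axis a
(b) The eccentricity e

Convert to SI: rₚ = 509.2 Mm = 5.092e+08 m; rₐ = 6.405 Gm = 6.405e+09 m.
(a) a = (rₚ + rₐ) / 2 = (5.092e+08 + 6.405e+09) / 2 ≈ 3.457e+09 m = 3.457 Gm.
(b) e = (rₐ − rₚ) / (rₐ + rₚ) = (6.405e+09 − 5.092e+08) / (6.405e+09 + 5.092e+08) ≈ 0.8527.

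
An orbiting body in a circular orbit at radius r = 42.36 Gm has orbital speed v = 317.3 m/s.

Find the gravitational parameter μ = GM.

Convert to SI: r = 42.36 Gm = 4.236e+10 m.
For a circular orbit v² = GM/r, so GM = v² · r.
GM = (317.3)² · 4.236e+10 m³/s² ≈ 4.265e+15 m³/s² = 4.265 × 10^15 m³/s².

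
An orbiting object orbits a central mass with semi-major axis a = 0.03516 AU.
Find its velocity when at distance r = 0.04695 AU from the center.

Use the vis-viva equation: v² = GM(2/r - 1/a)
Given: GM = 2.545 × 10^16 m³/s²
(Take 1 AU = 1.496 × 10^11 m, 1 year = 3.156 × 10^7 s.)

Convert to SI: a = 0.03516 AU = 5.25994e+09 m; r = 0.04695 AU = 7.02372e+09 m.
Vis-viva: v = √(GM · (2/r − 1/a)).
2/r − 1/a = 2/7.02372e+09 − 1/5.25994e+09 = 9.4633e-11 m⁻¹.
v = √(2.545e+16 · 9.4633e-11) m/s ≈ 1552 m/s = 0.3274 AU/year.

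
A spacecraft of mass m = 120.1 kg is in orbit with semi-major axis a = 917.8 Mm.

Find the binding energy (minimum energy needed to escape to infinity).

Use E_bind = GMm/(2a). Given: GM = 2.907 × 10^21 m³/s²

Convert to SI: a = 917.8 Mm = 9.178e+08 m.
Total orbital energy is E = −GMm/(2a); binding energy is E_bind = −E = GMm/(2a).
E_bind = 2.907e+21 · 120.1 / (2 · 9.178e+08) J ≈ 1.902e+14 J = 190.2 TJ.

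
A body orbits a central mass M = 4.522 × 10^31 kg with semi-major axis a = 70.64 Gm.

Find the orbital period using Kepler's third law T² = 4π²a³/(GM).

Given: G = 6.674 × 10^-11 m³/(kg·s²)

Convert to SI: a = 70.64 Gm = 7.064e+10 m.
GM = G · M = 6.674e-11 · 4.522e+31 = 3.01798e+21 m³/s².
Kepler's third law: T = 2π √(a³ / GM).
Substituting a = 7.064e+10 m and GM = 3.01798e+21 m³/s²:
T = 2π √((7.064e+10)³ / 3.01798e+21) s
T ≈ 2.147e+06 s = 24.85 days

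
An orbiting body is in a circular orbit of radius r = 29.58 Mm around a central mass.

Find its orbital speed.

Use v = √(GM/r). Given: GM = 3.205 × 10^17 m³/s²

Convert to SI: r = 29.58 Mm = 2.958e+07 m.
For a circular orbit, gravity supplies the centripetal force, so v = √(GM / r).
v = √(3.205e+17 / 2.958e+07) m/s ≈ 1.041e+05 m/s = 104.1 km/s.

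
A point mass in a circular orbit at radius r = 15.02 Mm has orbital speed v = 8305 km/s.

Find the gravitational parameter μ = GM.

Convert to SI: r = 15.02 Mm = 1.502e+07 m; v = 8305 km/s = 8.305e+06 m/s.
For a circular orbit v² = GM/r, so GM = v² · r.
GM = (8.305e+06)² · 1.502e+07 m³/s² ≈ 1.036e+21 m³/s² = 1.036 × 10^21 m³/s².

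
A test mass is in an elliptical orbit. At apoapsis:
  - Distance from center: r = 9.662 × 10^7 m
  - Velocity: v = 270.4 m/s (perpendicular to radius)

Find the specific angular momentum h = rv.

With v perpendicular to r, h = r · v.
h = 9.662e+07 · 270.4 m²/s ≈ 2.613e+10 m²/s.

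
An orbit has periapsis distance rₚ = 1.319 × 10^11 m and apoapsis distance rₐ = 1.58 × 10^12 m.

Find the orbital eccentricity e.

e = (rₐ − rₚ) / (rₐ + rₚ).
e = (1.58e+12 − 1.319e+11) / (1.58e+12 + 1.319e+11) = 1.4481e+12 / 1.7119e+12 ≈ 0.8459.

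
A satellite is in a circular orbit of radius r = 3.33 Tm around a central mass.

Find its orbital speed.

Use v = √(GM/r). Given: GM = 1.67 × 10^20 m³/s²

Convert to SI: r = 3.33 Tm = 3.33e+12 m.
For a circular orbit, gravity supplies the centripetal force, so v = √(GM / r).
v = √(1.67e+20 / 3.33e+12) m/s ≈ 7082 m/s = 7.082 km/s.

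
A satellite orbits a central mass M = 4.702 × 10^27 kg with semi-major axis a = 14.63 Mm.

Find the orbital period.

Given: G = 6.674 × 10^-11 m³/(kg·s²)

Convert to SI: a = 14.63 Mm = 1.463e+07 m.
GM = G · M = 6.674e-11 · 4.702e+27 = 3.13811e+17 m³/s².
Kepler's third law: T = 2π √(a³ / GM).
Substituting a = 1.463e+07 m and GM = 3.13811e+17 m³/s²:
T = 2π √((1.463e+07)³ / 3.13811e+17) s
T ≈ 627.6 s = 10.46 minutes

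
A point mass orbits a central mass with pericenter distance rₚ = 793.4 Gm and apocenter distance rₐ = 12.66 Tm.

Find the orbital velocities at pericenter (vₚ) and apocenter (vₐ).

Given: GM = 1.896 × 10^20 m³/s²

Convert to SI: rₚ = 793.4 Gm = 7.934e+11 m; rₐ = 12.66 Tm = 1.266e+13 m.
Use the vis-viva equation v² = GM(2/r − 1/a) with a = (rₚ + rₐ)/2 = (7.934e+11 + 1.266e+13)/2 = 6.7267e+12 m.
vₚ = √(GM · (2/rₚ − 1/a)) = √(1.896e+20 · (2/7.934e+11 − 1/6.7267e+12)) m/s ≈ 2.121e+04 m/s = 21.21 km/s.
vₐ = √(GM · (2/rₐ − 1/a)) = √(1.896e+20 · (2/1.266e+13 − 1/6.7267e+12)) m/s ≈ 1329 m/s = 1.329 km/s.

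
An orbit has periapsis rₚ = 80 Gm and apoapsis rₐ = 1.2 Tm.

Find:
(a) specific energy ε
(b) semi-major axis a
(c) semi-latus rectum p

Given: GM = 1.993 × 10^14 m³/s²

Convert to SI: rₚ = 80 Gm = 8e+10 m; rₐ = 1.2 Tm = 1.2e+12 m.
(a) With a = (rₚ + rₐ)/2 = 6.4e+11 m, ε = −GM/(2a) = −1.993e+14/(2 · 6.4e+11) J/kg ≈ -155.7 J/kg
(b) a = (rₚ + rₐ)/2 = (8e+10 + 1.2e+12)/2 ≈ 6.4e+11 m
(c) From a = (rₚ + rₐ)/2 = 6.4e+11 m and e = (rₐ − rₚ)/(rₐ + rₚ) = 0.875, p = a(1 − e²) = 6.4e+11 · (1 − (0.875)²) ≈ 1.5e+11 m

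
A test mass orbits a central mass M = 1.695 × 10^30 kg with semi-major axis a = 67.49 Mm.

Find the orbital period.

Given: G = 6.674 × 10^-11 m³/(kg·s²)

Convert to SI: a = 67.49 Mm = 6.749e+07 m.
GM = G · M = 6.674e-11 · 1.695e+30 = 1.13124e+20 m³/s².
Kepler's third law: T = 2π √(a³ / GM).
Substituting a = 6.749e+07 m and GM = 1.13124e+20 m³/s²:
T = 2π √((6.749e+07)³ / 1.13124e+20) s
T ≈ 327.5 s = 5.459 minutes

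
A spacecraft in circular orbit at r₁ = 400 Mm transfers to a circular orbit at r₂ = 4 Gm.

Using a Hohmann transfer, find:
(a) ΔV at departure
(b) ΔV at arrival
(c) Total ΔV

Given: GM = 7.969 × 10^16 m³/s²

Convert to SI: r₁ = 400 Mm = 4e+08 m; r₂ = 4 Gm = 4e+09 m.
Transfer semi-major axis: a_t = (r₁ + r₂)/2 = (4e+08 + 4e+09)/2 = 2.2e+09 m.
Circular speeds: v₁ = √(GM/r₁) = 14114.7 m/s, v₂ = √(GM/r₂) = 4463.46 m/s.
Transfer speeds (vis-viva v² = GM(2/r − 1/a_t)): v₁ᵗ = 19032.3 m/s, v₂ᵗ = 1903.23 m/s.
(a) ΔV₁ = |v₁ᵗ − v₁| ≈ 4918 m/s = 4.918 km/s.
(b) ΔV₂ = |v₂ − v₂ᵗ| ≈ 2560 m/s = 2.56 km/s.
(c) ΔV_total = ΔV₁ + ΔV₂ ≈ 7478 m/s = 7.478 km/s.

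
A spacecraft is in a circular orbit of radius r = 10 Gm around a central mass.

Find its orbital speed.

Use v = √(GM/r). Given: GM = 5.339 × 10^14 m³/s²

Convert to SI: r = 10 Gm = 1e+10 m.
For a circular orbit, gravity supplies the centripetal force, so v = √(GM / r).
v = √(5.339e+14 / 1e+10) m/s ≈ 231.1 m/s = 231.1 m/s.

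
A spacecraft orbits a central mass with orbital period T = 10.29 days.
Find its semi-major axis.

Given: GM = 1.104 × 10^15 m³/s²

Convert to SI: T = 10.29 days = 889056 s.
Invert Kepler's third law: a = (GM · T² / (4π²))^(1/3).
Substituting T = 889056 s and GM = 1.104e+15 m³/s²:
a = (1.104e+15 · (889056)² / (4π²))^(1/3) m
a ≈ 2.806e+08 m = 280.6 Mm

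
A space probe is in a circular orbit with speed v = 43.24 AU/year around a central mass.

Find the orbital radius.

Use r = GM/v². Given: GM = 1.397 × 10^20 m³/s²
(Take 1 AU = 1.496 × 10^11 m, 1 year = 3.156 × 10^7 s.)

Convert to SI: v = 43.24 AU/year = 204965 m/s.
For a circular orbit, v² = GM / r, so r = GM / v².
r = 1.397e+20 / (204965)² m ≈ 3.325e+09 m = 0.02223 AU.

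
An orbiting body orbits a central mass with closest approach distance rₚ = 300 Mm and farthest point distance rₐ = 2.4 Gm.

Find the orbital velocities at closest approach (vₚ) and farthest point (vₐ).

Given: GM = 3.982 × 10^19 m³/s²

Convert to SI: rₚ = 300 Mm = 3e+08 m; rₐ = 2.4 Gm = 2.4e+09 m.
Use the vis-viva equation v² = GM(2/r − 1/a) with a = (rₚ + rₐ)/2 = (3e+08 + 2.4e+09)/2 = 1.35e+09 m.
vₚ = √(GM · (2/rₚ − 1/a)) = √(3.982e+19 · (2/3e+08 − 1/1.35e+09)) m/s ≈ 4.858e+05 m/s = 485.8 km/s.
vₐ = √(GM · (2/rₐ − 1/a)) = √(3.982e+19 · (2/2.4e+09 − 1/1.35e+09)) m/s ≈ 6.072e+04 m/s = 60.72 km/s.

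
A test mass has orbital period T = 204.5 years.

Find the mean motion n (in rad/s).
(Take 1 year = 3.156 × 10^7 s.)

Convert to SI: T = 204.5 years = 6.45402e+09 s.
n = 2π / T.
n = 2π / 6.45402e+09 s ≈ 9.735e-10 rad/s.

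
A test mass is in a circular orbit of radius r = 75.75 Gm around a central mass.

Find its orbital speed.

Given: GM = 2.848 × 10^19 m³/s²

Convert to SI: r = 75.75 Gm = 7.575e+10 m.
For a circular orbit, gravity supplies the centripetal force, so v = √(GM / r).
v = √(2.848e+19 / 7.575e+10) m/s ≈ 1.939e+04 m/s = 19.39 km/s.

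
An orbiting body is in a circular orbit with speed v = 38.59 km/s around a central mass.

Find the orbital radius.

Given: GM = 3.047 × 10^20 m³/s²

Convert to SI: v = 38.59 km/s = 38590 m/s.
For a circular orbit, v² = GM / r, so r = GM / v².
r = 3.047e+20 / (38590)² m ≈ 2.046e+11 m = 204.6 Gm.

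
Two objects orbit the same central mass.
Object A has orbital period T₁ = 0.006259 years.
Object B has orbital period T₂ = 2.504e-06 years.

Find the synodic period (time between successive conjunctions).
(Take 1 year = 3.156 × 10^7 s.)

Convert to SI: T₁ = 0.006259 years = 197534 s; T₂ = 2.504e-06 years = 79.0262 s.
T_syn = |T₁ · T₂ / (T₁ − T₂)|.
T_syn = |197534 · 79.0262 / (197534 − 79.0262)| s ≈ 79.06 s = 2.505e-06 years.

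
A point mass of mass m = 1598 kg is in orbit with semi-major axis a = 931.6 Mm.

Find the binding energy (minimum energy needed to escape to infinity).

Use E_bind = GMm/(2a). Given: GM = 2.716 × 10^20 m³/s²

Convert to SI: a = 931.6 Mm = 9.316e+08 m.
Total orbital energy is E = −GMm/(2a); binding energy is E_bind = −E = GMm/(2a).
E_bind = 2.716e+20 · 1598 / (2 · 9.316e+08) J ≈ 2.329e+14 J = 232.9 TJ.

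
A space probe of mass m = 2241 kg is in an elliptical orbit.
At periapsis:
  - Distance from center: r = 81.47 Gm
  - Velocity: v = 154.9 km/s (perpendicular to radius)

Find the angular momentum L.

Convert to SI: r = 81.47 Gm = 8.147e+10 m; v = 154.9 km/s = 154900 m/s.
Since v is perpendicular to r, L = m · v · r.
L = 2241 · 154900 · 8.147e+10 kg·m²/s ≈ 2.828e+19 kg·m²/s.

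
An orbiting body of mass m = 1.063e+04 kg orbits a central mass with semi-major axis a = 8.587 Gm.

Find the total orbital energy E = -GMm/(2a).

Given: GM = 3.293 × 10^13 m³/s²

Convert to SI: a = 8.587 Gm = 8.587e+09 m.
E = −GMm / (2a).
E = −3.293e+13 · 1.063e+04 / (2 · 8.587e+09) J ≈ -2.038e+07 J = -20.38 MJ.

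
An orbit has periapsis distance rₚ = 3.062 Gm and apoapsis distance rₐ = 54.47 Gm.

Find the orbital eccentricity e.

Convert to SI: rₚ = 3.062 Gm = 3.062e+09 m; rₐ = 54.47 Gm = 5.447e+10 m.
e = (rₐ − rₚ) / (rₐ + rₚ).
e = (5.447e+10 − 3.062e+09) / (5.447e+10 + 3.062e+09) = 5.1408e+10 / 5.7532e+10 ≈ 0.8936.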